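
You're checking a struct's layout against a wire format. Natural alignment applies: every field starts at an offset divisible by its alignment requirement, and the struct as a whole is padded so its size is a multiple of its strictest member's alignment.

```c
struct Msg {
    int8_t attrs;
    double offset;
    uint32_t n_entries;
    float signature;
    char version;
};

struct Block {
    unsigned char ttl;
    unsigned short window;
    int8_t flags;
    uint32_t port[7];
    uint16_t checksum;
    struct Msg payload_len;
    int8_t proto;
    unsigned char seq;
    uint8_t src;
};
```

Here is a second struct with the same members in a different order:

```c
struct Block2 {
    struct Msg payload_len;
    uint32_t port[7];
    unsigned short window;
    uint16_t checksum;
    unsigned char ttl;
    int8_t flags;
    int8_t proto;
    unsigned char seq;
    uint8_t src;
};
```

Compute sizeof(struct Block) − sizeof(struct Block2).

8

Msg: @0: attrs [1B, align 1] → 1; +7 pad (align 8); @8: offset [8B, align 8] → 16; @16: n_entries [4B, align 4] → 20; @20: signature [4B, align 4] → 24; @24: version [1B, align 1] → 25; +7 tail pad (align 8); size 32, align 8
@0: ttl [1B, align 1] → 1
+1 pad (align 2)
@2: window [2B, align 2] → 4
@4: flags [1B, align 1] → 5
+3 pad (align 4)
@8: port [28B, align 4] → 36
@36: checksum [2B, align 2] → 38
+2 pad (align 8)
@40: payload_len [32B, align 8] → 72
@72: proto [1B, align 1] → 73
@73: seq [1B, align 1] → 74
@74: src [1B, align 1] → 75
+5 tail pad (align 8)
size 80, align 8
— Block2 —
@0: payload_len [32B, align 8] → 32
@32: port [28B, align 4] → 60
@60: window [2B, align 2] → 62
@62: checksum [2B, align 2] → 64
@64: ttl [1B, align 1] → 65
@65: flags [1B, align 1] → 66
@66: proto [1B, align 1] → 67
@67: seq [1B, align 1] → 68
@68: src [1B, align 1] → 69
+3 tail pad (align 8)
size 72, align 8
80 − 72 = 8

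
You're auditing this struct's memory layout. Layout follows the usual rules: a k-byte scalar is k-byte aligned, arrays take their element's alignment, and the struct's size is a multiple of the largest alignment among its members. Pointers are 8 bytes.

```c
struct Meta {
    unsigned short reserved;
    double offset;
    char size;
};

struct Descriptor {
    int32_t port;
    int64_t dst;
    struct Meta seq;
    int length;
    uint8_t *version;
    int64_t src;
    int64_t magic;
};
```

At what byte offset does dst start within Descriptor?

8

Meta: reserved at 0 (size 2, align 2) → ends 2; pad 6 to align 8 for offset; offset at 8 (size 8, align 8) → ends 16; size at 16 (size 1, align 1) → ends 17; tail pad 7 to reach multiple of 8; total 24 bytes, alignment 8
port at 0 (size 4, align 4) → ends 4
pad 4 to align 8 for dst
dst at 8 (size 8, align 8) → ends 16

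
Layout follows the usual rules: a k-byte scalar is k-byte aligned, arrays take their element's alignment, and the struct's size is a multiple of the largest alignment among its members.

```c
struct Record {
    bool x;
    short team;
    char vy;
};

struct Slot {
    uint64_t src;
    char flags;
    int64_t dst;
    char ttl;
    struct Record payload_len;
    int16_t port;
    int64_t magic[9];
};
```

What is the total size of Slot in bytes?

112

Record: 0..1  x  (1B, 1-aligned); 1..2  -- padding (1B); 2..4  team  (2B, 2-aligned); 4..5  vy  (1B, 1-aligned); 5..6  -- tail padding (1B); sizeof = 6, alignof = 2
0..8  src  (8B, 8-aligned)
8..9  flags  (1B, 1-aligned)
9..16  -- padding (7B)
16..24  dst  (8B, 8-aligned)
24..25  ttl  (1B, 1-aligned)
25..26  -- padding (1B)
26..32  payload_len  (6B, 2-aligned)
32..34  port  (2B, 2-aligned)
34..40  -- padding (6B)
40..112  magic  (72B, 8-aligned)
sizeof = 112, alignof = 8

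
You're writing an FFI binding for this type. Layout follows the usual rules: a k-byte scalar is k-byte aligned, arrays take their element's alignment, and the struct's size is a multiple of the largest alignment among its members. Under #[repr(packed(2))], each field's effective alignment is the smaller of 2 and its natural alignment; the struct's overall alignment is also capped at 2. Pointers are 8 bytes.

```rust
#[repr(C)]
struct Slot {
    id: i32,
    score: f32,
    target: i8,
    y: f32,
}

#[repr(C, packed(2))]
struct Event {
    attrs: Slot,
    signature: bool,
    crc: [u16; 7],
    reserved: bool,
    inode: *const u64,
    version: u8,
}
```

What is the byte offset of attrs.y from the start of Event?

Slot: id at 0 (size 4, align 4) → ends 4; score at 4 (size 4, align 4) → ends 8; target at 8 (size 1, align 1) → ends 9; pad 3 to align 4 for y; y at 12 (size 4, align 4) → ends 16; total 16 bytes, alignment 4
attrs at 0 (size 16, align 2) → ends 16
within Slot: y at 12
0 + 12 = 12

12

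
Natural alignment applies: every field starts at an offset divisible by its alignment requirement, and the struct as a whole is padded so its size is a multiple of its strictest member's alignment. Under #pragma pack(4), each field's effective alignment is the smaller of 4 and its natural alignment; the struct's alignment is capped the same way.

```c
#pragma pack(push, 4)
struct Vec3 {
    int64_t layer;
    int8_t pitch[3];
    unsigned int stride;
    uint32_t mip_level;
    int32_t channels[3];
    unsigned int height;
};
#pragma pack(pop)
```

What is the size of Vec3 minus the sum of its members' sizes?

1

layer at 0 (size 8, align 4) → ends 8
pitch at 8 (size 3, align 1) → ends 11
pad 1 to align 4 for stride
stride at 12 (size 4, align 4) → ends 16
mip_level at 16 (size 4, align 4) → ends 20
channels at 20 (size 12, align 4) → ends 32
height at 32 (size 4, align 4) → ends 36
total 36 bytes, alignment 4
data bytes 35, size 36 → padding 1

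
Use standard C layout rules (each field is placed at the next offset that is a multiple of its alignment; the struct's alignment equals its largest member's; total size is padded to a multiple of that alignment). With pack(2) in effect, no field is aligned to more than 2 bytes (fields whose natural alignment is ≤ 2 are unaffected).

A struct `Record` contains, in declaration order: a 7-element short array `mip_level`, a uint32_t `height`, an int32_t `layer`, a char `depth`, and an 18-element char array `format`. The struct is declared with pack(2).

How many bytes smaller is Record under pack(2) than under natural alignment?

natural layout:
  mip_level at 0 (size 14, align 2) → ends 14
  pad 2 to align 4 for height
  height at 16 (size 4, align 4) → ends 20
  layer at 20 (size 4, align 4) → ends 24
  depth at 24 (size 1, align 1) → ends 25
  format at 25 (size 18, align 1) → ends 43
  tail pad 1 to reach multiple of 4
  total 44 bytes, alignment 4
packed(2) layout:
  mip_level at 0 (size 14, align 2) → ends 14
  height at 14 (size 4, align 2) → ends 18
  layer at 18 (size 4, align 2) → ends 22
  depth at 22 (size 1, align 1) → ends 23
  format at 23 (size 18, align 1) → ends 41
  tail pad 1 to reach multiple of 2
  total 42 bytes, alignment 2
44 − 42 = 2

2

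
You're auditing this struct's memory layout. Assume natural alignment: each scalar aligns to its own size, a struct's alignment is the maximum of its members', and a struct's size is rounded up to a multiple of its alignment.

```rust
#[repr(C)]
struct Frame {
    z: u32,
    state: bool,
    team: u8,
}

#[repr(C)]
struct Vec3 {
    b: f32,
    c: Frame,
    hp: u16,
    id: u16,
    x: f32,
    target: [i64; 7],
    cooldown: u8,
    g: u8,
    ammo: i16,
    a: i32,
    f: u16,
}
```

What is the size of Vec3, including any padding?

96

Frame: z at 0 (size 4, align 4) → ends 4; state at 4 (size 1, align 1) → ends 5; team at 5 (size 1, align 1) → ends 6; tail pad 2 to reach multiple of 4; total 8 bytes, alignment 4
b at 0 (size 4, align 4) → ends 4
c at 4 (size 8, align 4) → ends 12
hp at 12 (size 2, align 2) → ends 14
id at 14 (size 2, align 2) → ends 16
x at 16 (size 4, align 4) → ends 20
pad 4 to align 8 for target
target at 24 (size 56, align 8) → ends 80
cooldown at 80 (size 1, align 1) → ends 81
g at 81 (size 1, align 1) → ends 82
ammo at 82 (size 2, align 2) → ends 84
a at 84 (size 4, align 4) → ends 88
f at 88 (size 2, align 2) → ends 90
tail pad 6 to reach multiple of 8
total 96 bytes, alignment 8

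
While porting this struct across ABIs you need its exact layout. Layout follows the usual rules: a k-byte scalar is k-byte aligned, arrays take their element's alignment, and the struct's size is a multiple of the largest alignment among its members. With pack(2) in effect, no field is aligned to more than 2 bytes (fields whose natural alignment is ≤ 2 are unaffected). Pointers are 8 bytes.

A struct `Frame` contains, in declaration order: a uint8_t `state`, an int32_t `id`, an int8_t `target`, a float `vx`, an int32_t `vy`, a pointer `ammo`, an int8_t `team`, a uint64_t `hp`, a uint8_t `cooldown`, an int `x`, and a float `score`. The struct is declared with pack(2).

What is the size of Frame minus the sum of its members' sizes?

4

0..1  state  (1B, 1-aligned)
1..2  -- padding (1B)
2..6  id  (4B, 2-aligned)
6..7  target  (1B, 1-aligned)
7..8  -- padding (1B)
8..12  vx  (4B, 2-aligned)
12..16  vy  (4B, 2-aligned)
16..24  ammo  (8B, 2-aligned)
24..25  team  (1B, 1-aligned)
25..26  -- padding (1B)
26..34  hp  (8B, 2-aligned)
34..35  cooldown  (1B, 1-aligned)
35..36  -- padding (1B)
36..40  x  (4B, 2-aligned)
40..44  score  (4B, 2-aligned)
sizeof = 44, alignof = 2
data bytes 40, size 44 → padding 4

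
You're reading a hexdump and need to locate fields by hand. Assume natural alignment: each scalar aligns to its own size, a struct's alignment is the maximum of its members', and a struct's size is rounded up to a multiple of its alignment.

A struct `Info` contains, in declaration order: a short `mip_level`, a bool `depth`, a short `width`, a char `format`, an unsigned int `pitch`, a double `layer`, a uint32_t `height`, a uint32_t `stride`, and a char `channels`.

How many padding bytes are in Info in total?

13

0..2  mip_level  (2B, 2-aligned)
2..3  depth  (1B, 1-aligned)
3..4  -- padding (1B)
4..6  width  (2B, 2-aligned)
6..7  format  (1B, 1-aligned)
7..8  -- padding (1B)
8..12  pitch  (4B, 4-aligned)
12..16  -- padding (4B)
16..24  layer  (8B, 8-aligned)
24..28  height  (4B, 4-aligned)
28..32  stride  (4B, 4-aligned)
32..33  channels  (1B, 1-aligned)
33..40  -- tail padding (7B)
sizeof = 40, alignof = 8
data bytes 27, size 40 → padding 13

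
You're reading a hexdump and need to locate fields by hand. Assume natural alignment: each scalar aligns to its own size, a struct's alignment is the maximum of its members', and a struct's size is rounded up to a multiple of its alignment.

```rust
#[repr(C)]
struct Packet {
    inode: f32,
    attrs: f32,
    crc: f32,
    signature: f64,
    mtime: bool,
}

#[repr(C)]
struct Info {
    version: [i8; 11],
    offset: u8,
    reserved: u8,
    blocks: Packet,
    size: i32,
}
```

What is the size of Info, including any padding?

56 bytes

Packet: 0..4  inode  (4B, 4-aligned); 4..8  attrs  (4B, 4-aligned); 8..12  crc  (4B, 4-aligned); 12..16  -- padding (4B); 16..24  signature  (8B, 8-aligned); 24..25  mtime  (1B, 1-aligned); 25..32  -- tail padding (7B); sizeof = 32, alignof = 8
0..11  version  (11B, 1-aligned)
11..12  offset  (1B, 1-aligned)
12..13  reserved  (1B, 1-aligned)
13..16  -- padding (3B)
16..48  blocks  (32B, 8-aligned)
48..52  size  (4B, 4-aligned)
52..56  -- tail padding (4B)
sizeof = 56, alignof = 8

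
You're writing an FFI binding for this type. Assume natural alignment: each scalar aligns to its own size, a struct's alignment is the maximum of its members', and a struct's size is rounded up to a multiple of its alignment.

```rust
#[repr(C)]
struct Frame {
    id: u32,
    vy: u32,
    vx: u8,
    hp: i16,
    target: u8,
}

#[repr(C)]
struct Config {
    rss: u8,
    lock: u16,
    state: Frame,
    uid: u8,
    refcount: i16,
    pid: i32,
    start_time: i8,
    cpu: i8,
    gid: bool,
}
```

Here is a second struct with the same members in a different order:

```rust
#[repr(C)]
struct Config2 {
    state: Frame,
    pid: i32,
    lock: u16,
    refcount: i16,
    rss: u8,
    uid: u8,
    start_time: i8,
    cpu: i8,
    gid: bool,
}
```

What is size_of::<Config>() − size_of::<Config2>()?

Frame: id at 0 (size 4, align 4) → ends 4; vy at 4 (size 4, align 4) → ends 8; vx at 8 (size 1, align 1) → ends 9; pad 1 to align 2 for hp; hp at 10 (size 2, align 2) → ends 12; target at 12 (size 1, align 1) → ends 13; tail pad 3 to reach multiple of 4; total 16 bytes, alignment 4
rss at 0 (size 1, align 1) → ends 1
pad 1 to align 2 for lock
lock at 2 (size 2, align 2) → ends 4
state at 4 (size 16, align 4) → ends 20
uid at 20 (size 1, align 1) → ends 21
pad 1 to align 2 for refcount
refcount at 22 (size 2, align 2) → ends 24
pid at 24 (size 4, align 4) → ends 28
start_time at 28 (size 1, align 1) → ends 29
cpu at 29 (size 1, align 1) → ends 30
gid at 30 (size 1, align 1) → ends 31
tail pad 1 to reach multiple of 4
total 32 bytes, alignment 4
— Config2 —
state at 0 (size 16, align 4) → ends 16
pid at 16 (size 4, align 4) → ends 20
lock at 20 (size 2, align 2) → ends 22
refcount at 22 (size 2, align 2) → ends 24
rss at 24 (size 1, align 1) → ends 25
uid at 25 (size 1, align 1) → ends 26
start_time at 26 (size 1, align 1) → ends 27
cpu at 27 (size 1, align 1) → ends 28
gid at 28 (size 1, align 1) → ends 29
tail pad 3 to reach multiple of 4
total 32 bytes, alignment 4
32 − 32 = 0

0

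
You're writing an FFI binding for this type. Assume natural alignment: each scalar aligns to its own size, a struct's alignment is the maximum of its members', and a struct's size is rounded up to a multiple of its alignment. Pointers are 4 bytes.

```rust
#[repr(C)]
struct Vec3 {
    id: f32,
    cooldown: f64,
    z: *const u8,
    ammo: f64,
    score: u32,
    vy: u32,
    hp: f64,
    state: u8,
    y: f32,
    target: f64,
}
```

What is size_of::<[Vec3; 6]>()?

@0: id [4B, align 4] → 4
+4 pad (align 8)
@8: cooldown [8B, align 8] → 16
@16: z [4B, align 4] → 20
+4 pad (align 8)
@24: ammo [8B, align 8] → 32
@32: score [4B, align 4] → 36
@36: vy [4B, align 4] → 40
@40: hp [8B, align 8] → 48
@48: state [1B, align 1] → 49
+3 pad (align 4)
@52: y [4B, align 4] → 56
@56: target [8B, align 8] → 64
size 64, align 8
array of 6: 6 × 64 = 384

384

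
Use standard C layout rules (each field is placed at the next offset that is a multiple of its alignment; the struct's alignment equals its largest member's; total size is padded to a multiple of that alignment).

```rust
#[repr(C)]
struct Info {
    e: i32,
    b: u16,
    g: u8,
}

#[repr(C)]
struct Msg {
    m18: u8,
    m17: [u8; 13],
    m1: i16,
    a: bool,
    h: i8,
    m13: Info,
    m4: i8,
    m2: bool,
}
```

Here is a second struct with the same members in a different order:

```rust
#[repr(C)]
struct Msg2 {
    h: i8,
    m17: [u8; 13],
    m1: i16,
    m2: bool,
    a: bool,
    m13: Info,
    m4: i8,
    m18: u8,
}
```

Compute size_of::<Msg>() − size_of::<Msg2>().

0

Info: 0..4  e  (4B, 4-aligned); 4..6  b  (2B, 2-aligned); 6..7  g  (1B, 1-aligned); 7..8  -- tail padding (1B); sizeof = 8, alignof = 4
0..1  m18  (1B, 1-aligned)
1..14  m17  (13B, 1-aligned)
14..16  m1  (2B, 2-aligned)
16..17  a  (1B, 1-aligned)
17..18  h  (1B, 1-aligned)
18..20  -- padding (2B)
20..28  m13  (8B, 4-aligned)
28..29  m4  (1B, 1-aligned)
29..30  m2  (1B, 1-aligned)
30..32  -- tail padding (2B)
sizeof = 32, alignof = 4
— Msg2 —
0..1  h  (1B, 1-aligned)
1..14  m17  (13B, 1-aligned)
14..16  m1  (2B, 2-aligned)
16..17  m2  (1B, 1-aligned)
17..18  a  (1B, 1-aligned)
18..20  -- padding (2B)
20..28  m13  (8B, 4-aligned)
28..29  m4  (1B, 1-aligned)
29..30  m18  (1B, 1-aligned)
30..32  -- tail padding (2B)
sizeof = 32, alignof = 4
32 − 32 = 0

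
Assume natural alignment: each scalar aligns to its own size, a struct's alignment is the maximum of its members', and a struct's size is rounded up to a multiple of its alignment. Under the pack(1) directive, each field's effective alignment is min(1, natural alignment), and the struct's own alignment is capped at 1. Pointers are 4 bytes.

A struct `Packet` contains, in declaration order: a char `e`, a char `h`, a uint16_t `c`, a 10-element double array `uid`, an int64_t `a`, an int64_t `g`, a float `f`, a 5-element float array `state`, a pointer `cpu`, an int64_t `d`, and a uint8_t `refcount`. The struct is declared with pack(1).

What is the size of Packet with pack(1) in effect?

137

0..1  e  (1B, 1-aligned)
1..2  h  (1B, 1-aligned)
2..4  c  (2B, 1-aligned)
4..84  uid  (80B, 1-aligned)
84..92  a  (8B, 1-aligned)
92..100  g  (8B, 1-aligned)
100..104  f  (4B, 1-aligned)
104..124  state  (20B, 1-aligned)
124..128  cpu  (4B, 1-aligned)
128..136  d  (8B, 1-aligned)
136..137  refcount  (1B, 1-aligned)
sizeof = 137, alignof = 1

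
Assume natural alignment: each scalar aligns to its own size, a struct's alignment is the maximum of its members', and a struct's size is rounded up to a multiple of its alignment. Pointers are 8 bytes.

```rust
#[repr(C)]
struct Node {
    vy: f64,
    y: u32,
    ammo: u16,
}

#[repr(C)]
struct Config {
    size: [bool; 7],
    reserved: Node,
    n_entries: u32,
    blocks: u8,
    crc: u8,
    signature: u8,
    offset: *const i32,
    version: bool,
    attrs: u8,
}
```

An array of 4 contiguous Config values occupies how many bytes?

Node: 0..8  vy  (8B, 8-aligned); 8..12  y  (4B, 4-aligned); 12..14  ammo  (2B, 2-aligned); 14..16  -- tail padding (2B); sizeof = 16, alignof = 8
0..7  size  (7B, 1-aligned)
7..8  -- padding (1B)
8..24  reserved  (16B, 8-aligned)
24..28  n_entries  (4B, 4-aligned)
28..29  blocks  (1B, 1-aligned)
29..30  crc  (1B, 1-aligned)
30..31  signature  (1B, 1-aligned)
31..32  -- padding (1B)
32..40  offset  (8B, 8-aligned)
40..41  version  (1B, 1-aligned)
41..42  attrs  (1B, 1-aligned)
42..48  -- tail padding (6B)
sizeof = 48, alignof = 8
array of 4: 4 × 48 = 192

192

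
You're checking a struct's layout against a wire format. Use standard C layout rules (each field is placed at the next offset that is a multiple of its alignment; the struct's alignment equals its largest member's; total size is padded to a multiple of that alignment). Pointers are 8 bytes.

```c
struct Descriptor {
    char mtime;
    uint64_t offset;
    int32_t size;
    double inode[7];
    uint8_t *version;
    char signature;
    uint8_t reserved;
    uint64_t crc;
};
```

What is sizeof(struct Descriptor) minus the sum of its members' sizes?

@0: mtime [1B, align 1] → 1
+7 pad (align 8)
@8: offset [8B, align 8] → 16
@16: size [4B, align 4] → 20
+4 pad (align 8)
@24: inode [56B, align 8] → 80
@80: version [8B, align 8] → 88
@88: signature [1B, align 1] → 89
@89: reserved [1B, align 1] → 90
+6 pad (align 8)
@96: crc [8B, align 8] → 104
size 104, align 8
data bytes 87, size 104 → padding 17

17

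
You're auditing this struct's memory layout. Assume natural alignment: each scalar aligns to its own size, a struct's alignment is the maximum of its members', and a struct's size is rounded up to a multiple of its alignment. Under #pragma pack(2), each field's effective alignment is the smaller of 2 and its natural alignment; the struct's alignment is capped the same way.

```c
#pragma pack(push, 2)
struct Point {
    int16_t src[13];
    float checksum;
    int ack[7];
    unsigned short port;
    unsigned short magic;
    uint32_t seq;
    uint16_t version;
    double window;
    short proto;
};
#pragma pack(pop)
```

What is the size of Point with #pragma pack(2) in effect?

78

0..26  src  (26B, 2-aligned)
26..30  checksum  (4B, 2-aligned)
30..58  ack  (28B, 2-aligned)
58..60  port  (2B, 2-aligned)
60..62  magic  (2B, 2-aligned)
62..66  seq  (4B, 2-aligned)
66..68  version  (2B, 2-aligned)
68..76  window  (8B, 2-aligned)
76..78  proto  (2B, 2-aligned)
sizeof = 78, alignof = 2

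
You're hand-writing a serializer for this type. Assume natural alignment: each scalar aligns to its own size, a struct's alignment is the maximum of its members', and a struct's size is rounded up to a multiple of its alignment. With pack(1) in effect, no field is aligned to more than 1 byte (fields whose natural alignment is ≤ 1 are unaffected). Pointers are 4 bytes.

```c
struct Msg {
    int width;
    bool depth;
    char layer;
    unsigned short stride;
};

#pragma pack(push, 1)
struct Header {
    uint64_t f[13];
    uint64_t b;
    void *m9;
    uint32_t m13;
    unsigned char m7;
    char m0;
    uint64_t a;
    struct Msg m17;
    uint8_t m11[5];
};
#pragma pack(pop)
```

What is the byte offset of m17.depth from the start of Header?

134

Msg: width at 0 (size 4, align 4) → ends 4; depth at 4 (size 1, align 1) → ends 5; layer at 5 (size 1, align 1) → ends 6; stride at 6 (size 2, align 2) → ends 8; total 8 bytes, alignment 4
f at 0 (size 104, align 1) → ends 104
b at 104 (size 8, align 1) → ends 112
m9 at 112 (size 4, align 1) → ends 116
m13 at 116 (size 4, align 1) → ends 120
m7 at 120 (size 1, align 1) → ends 121
m0 at 121 (size 1, align 1) → ends 122
a at 122 (size 8, align 1) → ends 130
m17 at 130 (size 8, align 1) → ends 138
within Msg: depth at 4
130 + 4 = 134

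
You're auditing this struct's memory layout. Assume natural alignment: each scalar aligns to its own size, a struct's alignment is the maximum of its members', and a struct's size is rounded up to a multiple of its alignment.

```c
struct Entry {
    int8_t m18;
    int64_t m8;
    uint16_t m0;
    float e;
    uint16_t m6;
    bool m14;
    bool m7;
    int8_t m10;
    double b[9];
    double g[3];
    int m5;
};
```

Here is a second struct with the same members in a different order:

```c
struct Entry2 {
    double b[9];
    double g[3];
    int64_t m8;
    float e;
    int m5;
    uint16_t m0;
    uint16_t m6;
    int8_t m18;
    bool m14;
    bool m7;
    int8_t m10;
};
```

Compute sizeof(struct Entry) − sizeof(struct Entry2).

16

0..1  m18  (1B, 1-aligned)
1..8  -- padding (7B)
8..16  m8  (8B, 8-aligned)
16..18  m0  (2B, 2-aligned)
18..20  -- padding (2B)
20..24  e  (4B, 4-aligned)
24..26  m6  (2B, 2-aligned)
26..27  m14  (1B, 1-aligned)
27..28  m7  (1B, 1-aligned)
28..29  m10  (1B, 1-aligned)
29..32  -- padding (3B)
32..104  b  (72B, 8-aligned)
104..128  g  (24B, 8-aligned)
128..132  m5  (4B, 4-aligned)
132..136  -- tail padding (4B)
sizeof = 136, alignof = 8
— Entry2 —
0..72  b  (72B, 8-aligned)
72..96  g  (24B, 8-aligned)
96..104  m8  (8B, 8-aligned)
104..108  e  (4B, 4-aligned)
108..112  m5  (4B, 4-aligned)
112..114  m0  (2B, 2-aligned)
114..116  m6  (2B, 2-aligned)
116..117  m18  (1B, 1-aligned)
117..118  m14  (1B, 1-aligned)
118..119  m7  (1B, 1-aligned)
119..120  m10  (1B, 1-aligned)
sizeof = 120, alignof = 8
136 − 120 = 16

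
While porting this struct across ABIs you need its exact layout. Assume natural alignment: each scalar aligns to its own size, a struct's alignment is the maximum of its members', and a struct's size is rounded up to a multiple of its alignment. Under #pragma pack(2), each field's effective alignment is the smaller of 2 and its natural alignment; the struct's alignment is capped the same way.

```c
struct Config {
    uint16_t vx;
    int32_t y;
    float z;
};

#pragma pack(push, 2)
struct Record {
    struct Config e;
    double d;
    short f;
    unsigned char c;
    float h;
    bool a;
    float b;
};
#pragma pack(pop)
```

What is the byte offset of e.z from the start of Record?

Config: @0: vx [2B, align 2] → 2; +2 pad (align 4); @4: y [4B, align 4] → 8; @8: z [4B, align 4] → 12; size 12, align 4
@0: e [12B, align 2] → 12
within Config: z at 8
0 + 8 = 8

8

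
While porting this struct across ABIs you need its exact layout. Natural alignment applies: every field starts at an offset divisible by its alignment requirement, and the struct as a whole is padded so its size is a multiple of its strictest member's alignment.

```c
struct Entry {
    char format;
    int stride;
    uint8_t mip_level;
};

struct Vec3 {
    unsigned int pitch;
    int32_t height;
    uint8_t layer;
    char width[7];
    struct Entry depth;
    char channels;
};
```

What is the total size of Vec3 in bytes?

32

Entry: @0: format [1B, align 1] → 1; +3 pad (align 4); @4: stride [4B, align 4] → 8; @8: mip_level [1B, align 1] → 9; +3 tail pad (align 4); size 12, align 4
@0: pitch [4B, align 4] → 4
@4: height [4B, align 4] → 8
@8: layer [1B, align 1] → 9
@9: width [7B, align 1] → 16
@16: depth [12B, align 4] → 28
@28: channels [1B, align 1] → 29
+3 tail pad (align 4)
size 32, align 4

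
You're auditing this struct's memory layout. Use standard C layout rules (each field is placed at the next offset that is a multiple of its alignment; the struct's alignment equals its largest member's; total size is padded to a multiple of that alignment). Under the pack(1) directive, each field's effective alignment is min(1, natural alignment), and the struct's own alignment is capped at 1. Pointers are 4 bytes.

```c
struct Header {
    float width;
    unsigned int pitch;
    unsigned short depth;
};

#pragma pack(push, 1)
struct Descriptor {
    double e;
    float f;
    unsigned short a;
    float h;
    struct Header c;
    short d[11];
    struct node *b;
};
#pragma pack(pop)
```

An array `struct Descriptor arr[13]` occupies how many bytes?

Header: width at 0 (size 4, align 4) → ends 4; pitch at 4 (size 4, align 4) → ends 8; depth at 8 (size 2, align 2) → ends 10; tail pad 2 to reach multiple of 4; total 12 bytes, alignment 4
e at 0 (size 8, align 1) → ends 8
f at 8 (size 4, align 1) → ends 12
a at 12 (size 2, align 1) → ends 14
h at 14 (size 4, align 1) → ends 18
c at 18 (size 12, align 1) → ends 30
d at 30 (size 22, align 1) → ends 52
b at 52 (size 4, align 1) → ends 56
total 56 bytes, alignment 1
array of 13: 13 × 56 = 728

728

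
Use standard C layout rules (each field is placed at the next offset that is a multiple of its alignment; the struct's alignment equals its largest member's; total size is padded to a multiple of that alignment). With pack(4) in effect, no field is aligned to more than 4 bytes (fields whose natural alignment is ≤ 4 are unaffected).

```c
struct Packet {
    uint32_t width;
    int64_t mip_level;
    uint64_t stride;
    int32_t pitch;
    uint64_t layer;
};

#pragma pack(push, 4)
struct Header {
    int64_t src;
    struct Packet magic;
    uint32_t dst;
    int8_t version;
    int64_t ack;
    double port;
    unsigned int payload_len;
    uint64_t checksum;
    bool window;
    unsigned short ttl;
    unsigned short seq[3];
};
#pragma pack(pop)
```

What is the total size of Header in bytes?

96

Packet: width at 0 (size 4, align 4) → ends 4; pad 4 to align 8 for mip_level; mip_level at 8 (size 8, align 8) → ends 16; stride at 16 (size 8, align 8) → ends 24; pitch at 24 (size 4, align 4) → ends 28; pad 4 to align 8 for layer; layer at 32 (size 8, align 8) → ends 40; total 40 bytes, alignment 8
src at 0 (size 8, align 4) → ends 8
magic at 8 (size 40, align 4) → ends 48
dst at 48 (size 4, align 4) → ends 52
version at 52 (size 1, align 1) → ends 53
pad 3 to align 4 for ack
ack at 56 (size 8, align 4) → ends 64
port at 64 (size 8, align 4) → ends 72
payload_len at 72 (size 4, align 4) → ends 76
checksum at 76 (size 8, align 4) → ends 84
window at 84 (size 1, align 1) → ends 85
pad 1 to align 2 for ttl
ttl at 86 (size 2, align 2) → ends 88
seq at 88 (size 6, align 2) → ends 94
tail pad 2 to reach multiple of 4
total 96 bytes, alignment 4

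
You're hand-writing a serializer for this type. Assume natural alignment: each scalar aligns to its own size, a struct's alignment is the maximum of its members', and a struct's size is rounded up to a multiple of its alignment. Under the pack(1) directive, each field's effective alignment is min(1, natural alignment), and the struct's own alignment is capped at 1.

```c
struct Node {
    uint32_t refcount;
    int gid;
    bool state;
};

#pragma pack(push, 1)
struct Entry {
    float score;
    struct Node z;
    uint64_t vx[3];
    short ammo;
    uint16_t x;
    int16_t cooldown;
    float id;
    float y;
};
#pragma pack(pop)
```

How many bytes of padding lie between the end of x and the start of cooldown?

Node: @0: refcount [4B, align 4] → 4; @4: gid [4B, align 4] → 8; @8: state [1B, align 1] → 9; +3 tail pad (align 4); size 12, align 4
@0: score [4B, align 1] → 4
@4: z [12B, align 1] → 16
@16: vx [24B, align 1] → 40
@40: ammo [2B, align 1] → 42
@42: x [2B, align 1] → 44
@44: cooldown [2B, align 1] → 46

0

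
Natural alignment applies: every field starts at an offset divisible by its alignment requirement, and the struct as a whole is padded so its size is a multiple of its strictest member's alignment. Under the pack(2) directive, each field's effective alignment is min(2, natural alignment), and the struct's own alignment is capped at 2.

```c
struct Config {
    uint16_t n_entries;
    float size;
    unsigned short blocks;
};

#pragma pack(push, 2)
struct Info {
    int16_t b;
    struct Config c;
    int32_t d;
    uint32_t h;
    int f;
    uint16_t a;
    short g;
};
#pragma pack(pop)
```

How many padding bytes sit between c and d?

0

Config: n_entries at 0 (size 2, align 2) → ends 2; pad 2 to align 4 for size; size at 4 (size 4, align 4) → ends 8; blocks at 8 (size 2, align 2) → ends 10; tail pad 2 to reach multiple of 4; total 12 bytes, alignment 4
b at 0 (size 2, align 2) → ends 2
c at 2 (size 12, align 2) → ends 14
d at 14 (size 4, align 2) → ends 18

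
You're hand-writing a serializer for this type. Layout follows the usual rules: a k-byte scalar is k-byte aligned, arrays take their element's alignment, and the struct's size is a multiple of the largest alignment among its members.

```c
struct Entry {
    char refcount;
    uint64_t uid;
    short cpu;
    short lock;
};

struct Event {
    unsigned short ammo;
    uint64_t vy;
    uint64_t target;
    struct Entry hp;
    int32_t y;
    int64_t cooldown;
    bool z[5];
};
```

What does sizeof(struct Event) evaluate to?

Entry: 0..1  refcount  (1B, 1-aligned); 1..8  -- padding (7B); 8..16  uid  (8B, 8-aligned); 16..18  cpu  (2B, 2-aligned); 18..20  lock  (2B, 2-aligned); 20..24  -- tail padding (4B); sizeof = 24, alignof = 8
0..2  ammo  (2B, 2-aligned)
2..8  -- padding (6B)
8..16  vy  (8B, 8-aligned)
16..24  target  (8B, 8-aligned)
24..48  hp  (24B, 8-aligned)
48..52  y  (4B, 4-aligned)
52..56  -- padding (4B)
56..64  cooldown  (8B, 8-aligned)
64..69  z  (5B, 1-aligned)
69..72  -- tail padding (3B)
sizeof = 72, alignof = 8

72 bytes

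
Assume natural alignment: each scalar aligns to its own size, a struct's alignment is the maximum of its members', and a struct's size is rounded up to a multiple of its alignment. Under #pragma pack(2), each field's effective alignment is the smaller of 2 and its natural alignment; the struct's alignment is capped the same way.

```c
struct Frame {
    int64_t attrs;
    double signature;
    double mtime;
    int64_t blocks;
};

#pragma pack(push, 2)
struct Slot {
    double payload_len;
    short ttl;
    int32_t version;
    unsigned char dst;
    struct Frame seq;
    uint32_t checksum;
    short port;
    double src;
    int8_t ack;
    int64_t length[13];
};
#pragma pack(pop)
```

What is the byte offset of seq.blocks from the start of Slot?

Frame: attrs at 0 (size 8, align 8) → ends 8; signature at 8 (size 8, align 8) → ends 16; mtime at 16 (size 8, align 8) → ends 24; blocks at 24 (size 8, align 8) → ends 32; total 32 bytes, alignment 8
payload_len at 0 (size 8, align 2) → ends 8
ttl at 8 (size 2, align 2) → ends 10
version at 10 (size 4, align 2) → ends 14
dst at 14 (size 1, align 1) → ends 15
pad 1 to align 2 for seq
seq at 16 (size 32, align 2) → ends 48
within Frame: blocks at 24
16 + 24 = 40

40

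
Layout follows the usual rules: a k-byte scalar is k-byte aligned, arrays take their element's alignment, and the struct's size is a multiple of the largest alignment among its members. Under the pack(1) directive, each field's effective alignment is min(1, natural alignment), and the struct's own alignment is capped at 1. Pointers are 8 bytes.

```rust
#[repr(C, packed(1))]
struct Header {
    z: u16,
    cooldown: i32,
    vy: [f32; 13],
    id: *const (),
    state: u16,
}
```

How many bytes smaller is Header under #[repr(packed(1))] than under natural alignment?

12

natural layout:
  @0: z [2B, align 2] → 2
  +2 pad (align 4)
  @4: cooldown [4B, align 4] → 8
  @8: vy [52B, align 4] → 60
  +4 pad (align 8)
  @64: id [8B, align 8] → 72
  @72: state [2B, align 2] → 74
  +6 tail pad (align 8)
  size 80, align 8
packed(1) layout:
  @0: z [2B, align 1] → 2
  @2: cooldown [4B, align 1] → 6
  @6: vy [52B, align 1] → 58
  @58: id [8B, align 1] → 66
  @66: state [2B, align 1] → 68
  size 68, align 1
80 − 68 = 12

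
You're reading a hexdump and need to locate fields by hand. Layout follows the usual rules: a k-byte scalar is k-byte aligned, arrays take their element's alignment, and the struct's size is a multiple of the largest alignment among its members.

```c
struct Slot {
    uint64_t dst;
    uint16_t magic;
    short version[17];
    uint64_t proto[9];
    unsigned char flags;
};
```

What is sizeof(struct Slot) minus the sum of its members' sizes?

11

@0: dst [8B, align 8] → 8
@8: magic [2B, align 2] → 10
@10: version [34B, align 2] → 44
+4 pad (align 8)
@48: proto [72B, align 8] → 120
@120: flags [1B, align 1] → 121
+7 tail pad (align 8)
size 128, align 8
data bytes 117, size 128 → padding 11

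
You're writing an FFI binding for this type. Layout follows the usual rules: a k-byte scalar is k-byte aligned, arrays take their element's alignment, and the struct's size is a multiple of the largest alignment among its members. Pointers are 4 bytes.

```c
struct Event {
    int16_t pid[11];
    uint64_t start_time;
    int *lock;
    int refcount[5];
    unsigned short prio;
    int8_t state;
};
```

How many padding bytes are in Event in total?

0..22  pid  (22B, 2-aligned)
22..24  -- padding (2B)
24..32  start_time  (8B, 8-aligned)
32..36  lock  (4B, 4-aligned)
36..56  refcount  (20B, 4-aligned)
56..58  prio  (2B, 2-aligned)
58..59  state  (1B, 1-aligned)
59..64  -- tail padding (5B)
sizeof = 64, alignof = 8
data bytes 57, size 64 → padding 7

7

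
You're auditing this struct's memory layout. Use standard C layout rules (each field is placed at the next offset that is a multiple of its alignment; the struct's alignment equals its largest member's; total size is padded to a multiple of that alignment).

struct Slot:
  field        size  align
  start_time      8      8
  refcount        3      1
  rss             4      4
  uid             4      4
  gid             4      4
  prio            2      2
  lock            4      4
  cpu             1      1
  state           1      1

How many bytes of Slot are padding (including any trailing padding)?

9

@0: start_time [8B, align 8] → 8
@8: refcount [3B, align 1] → 11
+1 pad (align 4)
@12: rss [4B, align 4] → 16
@16: uid [4B, align 4] → 20
@20: gid [4B, align 4] → 24
@24: prio [2B, align 2] → 26
+2 pad (align 4)
@28: lock [4B, align 4] → 32
@32: cpu [1B, align 1] → 33
@33: state [1B, align 1] → 34
+6 tail pad (align 8)
size 40, align 8
data bytes 31, size 40 → padding 9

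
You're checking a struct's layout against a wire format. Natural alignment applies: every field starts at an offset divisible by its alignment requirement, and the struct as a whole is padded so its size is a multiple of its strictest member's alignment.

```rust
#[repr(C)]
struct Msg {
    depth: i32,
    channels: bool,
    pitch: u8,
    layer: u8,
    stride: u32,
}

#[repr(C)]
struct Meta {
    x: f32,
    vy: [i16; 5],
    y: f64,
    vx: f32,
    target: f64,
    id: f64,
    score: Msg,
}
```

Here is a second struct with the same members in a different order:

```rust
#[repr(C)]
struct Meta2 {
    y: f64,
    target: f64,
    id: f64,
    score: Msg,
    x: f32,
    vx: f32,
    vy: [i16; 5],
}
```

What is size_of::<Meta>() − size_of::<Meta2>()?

8

Msg: 0..4  depth  (4B, 4-aligned); 4..5  channels  (1B, 1-aligned); 5..6  pitch  (1B, 1-aligned); 6..7  layer  (1B, 1-aligned); 7..8  -- padding (1B); 8..12  stride  (4B, 4-aligned); sizeof = 12, alignof = 4
0..4  x  (4B, 4-aligned)
4..14  vy  (10B, 2-aligned)
14..16  -- padding (2B)
16..24  y  (8B, 8-aligned)
24..28  vx  (4B, 4-aligned)
28..32  -- padding (4B)
32..40  target  (8B, 8-aligned)
40..48  id  (8B, 8-aligned)
48..60  score  (12B, 4-aligned)
60..64  -- tail padding (4B)
sizeof = 64, alignof = 8
— Meta2 —
0..8  y  (8B, 8-aligned)
8..16  target  (8B, 8-aligned)
16..24  id  (8B, 8-aligned)
24..36  score  (12B, 4-aligned)
36..40  x  (4B, 4-aligned)
40..44  vx  (4B, 4-aligned)
44..54  vy  (10B, 2-aligned)
54..56  -- tail padding (2B)
sizeof = 56, alignof = 8
64 − 56 = 8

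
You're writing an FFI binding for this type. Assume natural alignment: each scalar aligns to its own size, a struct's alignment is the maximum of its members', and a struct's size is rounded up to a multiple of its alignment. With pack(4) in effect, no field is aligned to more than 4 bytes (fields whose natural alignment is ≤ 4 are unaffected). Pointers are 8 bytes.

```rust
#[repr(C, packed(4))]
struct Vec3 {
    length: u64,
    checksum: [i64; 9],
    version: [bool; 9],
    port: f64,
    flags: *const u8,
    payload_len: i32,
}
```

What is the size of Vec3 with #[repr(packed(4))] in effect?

0..8  length  (8B, 4-aligned)
8..80  checksum  (72B, 4-aligned)
80..89  version  (9B, 1-aligned)
89..92  -- padding (3B)
92..100  port  (8B, 4-aligned)
100..108  flags  (8B, 4-aligned)
108..112  payload_len  (4B, 4-aligned)
sizeof = 112, alignof = 4

112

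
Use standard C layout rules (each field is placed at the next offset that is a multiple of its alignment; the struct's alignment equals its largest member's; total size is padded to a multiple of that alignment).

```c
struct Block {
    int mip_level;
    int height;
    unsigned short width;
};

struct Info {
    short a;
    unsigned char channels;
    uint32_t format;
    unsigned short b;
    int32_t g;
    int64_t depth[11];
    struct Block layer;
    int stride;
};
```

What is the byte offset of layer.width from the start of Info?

Block: @0: mip_level [4B, align 4] → 4; @4: height [4B, align 4] → 8; @8: width [2B, align 2] → 10; +2 tail pad (align 4); size 12, align 4
@0: a [2B, align 2] → 2
@2: channels [1B, align 1] → 3
+1 pad (align 4)
@4: format [4B, align 4] → 8
@8: b [2B, align 2] → 10
+2 pad (align 4)
@12: g [4B, align 4] → 16
@16: depth [88B, align 8] → 104
@104: layer [12B, align 4] → 116
within Block: width at 8
104 + 8 = 112

112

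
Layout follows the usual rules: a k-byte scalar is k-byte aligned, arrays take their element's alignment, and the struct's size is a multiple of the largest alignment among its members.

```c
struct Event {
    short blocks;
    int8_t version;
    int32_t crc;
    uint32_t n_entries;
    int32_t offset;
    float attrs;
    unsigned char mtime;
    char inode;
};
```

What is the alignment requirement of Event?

member alignments: blocks=2, version=1, crc=4, n_entries=4, offset=4, attrs=4, mtime=1, inode=1
max = 4

4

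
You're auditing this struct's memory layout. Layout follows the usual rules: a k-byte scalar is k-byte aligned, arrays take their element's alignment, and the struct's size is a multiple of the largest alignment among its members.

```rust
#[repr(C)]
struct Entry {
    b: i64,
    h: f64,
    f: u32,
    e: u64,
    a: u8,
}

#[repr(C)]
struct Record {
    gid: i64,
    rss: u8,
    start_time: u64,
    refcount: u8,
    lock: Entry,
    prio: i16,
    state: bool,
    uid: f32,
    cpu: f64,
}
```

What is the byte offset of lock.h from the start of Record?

Entry: 0..8  b  (8B, 8-aligned); 8..16  h  (8B, 8-aligned); 16..20  f  (4B, 4-aligned); 20..24  -- padding (4B); 24..32  e  (8B, 8-aligned); 32..33  a  (1B, 1-aligned); 33..40  -- tail padding (7B); sizeof = 40, alignof = 8
0..8  gid  (8B, 8-aligned)
8..9  rss  (1B, 1-aligned)
9..16  -- padding (7B)
16..24  start_time  (8B, 8-aligned)
24..25  refcount  (1B, 1-aligned)
25..32  -- padding (7B)
32..72  lock  (40B, 8-aligned)
within Entry: h at 8
32 + 8 = 40

40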